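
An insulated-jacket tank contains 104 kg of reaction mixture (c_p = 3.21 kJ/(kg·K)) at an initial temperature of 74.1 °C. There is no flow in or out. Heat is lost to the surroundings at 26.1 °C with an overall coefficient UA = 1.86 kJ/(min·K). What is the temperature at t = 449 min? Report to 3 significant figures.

30.0 °C

M c_p dT/dt = −UA(T − T_amb).
dT/dt = (T_ss − T)/τ with T_ss = T_amb = 26.100 °C, τ = M c_p/UA = 104·3.21/1.86 = 179.48 min.
T approaches T_ss exponentially: T(t) = T_ss + (T₀ − T_ss) e^(−t/τ).
T(449) = 26.100 + (48.000)·0.081952 = 30.034 °C.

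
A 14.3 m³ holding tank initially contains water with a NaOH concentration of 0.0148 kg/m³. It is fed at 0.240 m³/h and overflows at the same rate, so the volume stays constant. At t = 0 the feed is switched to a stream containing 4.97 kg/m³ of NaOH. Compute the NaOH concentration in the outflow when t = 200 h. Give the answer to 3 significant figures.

Mass balance on the solute (V constant): V dC/dt = Q(C_in − C).
So dC/dt = (C_in − C)/τ with τ = V/Q = 14.3/0.240 = 59.583 h.
This is linear first-order; C(t) = C_in + (C₀ − C_in) e^(−t/τ).
C(200) = 4.97 + (0.0148 − 4.97)·e^(−200/59.583) = 4.97 + (-4.9552)·0.034852 = 4.7973 kg/m³.

4.80 kg/m³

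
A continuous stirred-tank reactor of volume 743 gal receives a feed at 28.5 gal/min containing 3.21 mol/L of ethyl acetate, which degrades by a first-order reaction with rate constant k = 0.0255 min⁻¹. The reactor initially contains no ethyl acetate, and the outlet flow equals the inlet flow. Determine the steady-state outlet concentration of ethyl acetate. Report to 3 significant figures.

1.93 mol/L

Accumulation = in − out − consumed: V dC/dt = Q C_in − Q C − k V C.
At steady state: 0 = Q C_in − (Q + kV) C_ss, so C_ss = Q C_in/(Q + kV).
C_ss = 28.5·3.21/(28.5 + 0.0255·743) = 91.485/47.447 = 1.9282 mol/L.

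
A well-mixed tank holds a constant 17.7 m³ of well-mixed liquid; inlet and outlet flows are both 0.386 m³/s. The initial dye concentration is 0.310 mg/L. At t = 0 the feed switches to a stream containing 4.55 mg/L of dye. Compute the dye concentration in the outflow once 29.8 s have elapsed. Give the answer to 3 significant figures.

Transient balance on the dissolved component: V dC/dt = Q(C_in − C).
So dC/dt = (C_in − C)/τ with τ = V/Q = 17.7/0.386 = 45.855 s.
C approaches C_in exponentially: C(t) = C_in + (C₀ − C_in) e^(−t/τ).
C(29.8) = 4.55 + (0.310 − 4.55)·e^(−29.8/45.855) = 4.55 + (-4.2400)·0.52211 = 2.3363 mg/L.

2.34 mg/L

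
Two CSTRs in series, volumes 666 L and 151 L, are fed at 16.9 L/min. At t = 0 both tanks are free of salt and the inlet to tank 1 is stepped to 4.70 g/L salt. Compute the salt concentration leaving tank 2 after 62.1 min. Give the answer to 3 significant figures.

3.44 g/L

Each tank obeys Vᵢ dCᵢ/dt = Q(Cᵢ₋₁ − Cᵢ), so τᵢ = Vᵢ/Q.
τ₁ = 666/16.9 = 39.408 min; τ₂ = 151/16.9 = 8.9349 min.
Solving the cascade with C₁(0)=C₂(0)=0 gives C₂(t) = C_in[1 − (τ₁ e^(−t/τ₁) − τ₂ e^(−t/τ₂))/(τ₁ − τ₂)].
At t = 62.1: e^(−t/τ₁) = 0.20684, e^(−t/τ₂) = 0.00095838.
C₂ = 4.70·[1 − (39.408·0.20684 − 8.9349·0.00095838)/(30.473)] = 4.70·0.73279 = 3.4441 g/L.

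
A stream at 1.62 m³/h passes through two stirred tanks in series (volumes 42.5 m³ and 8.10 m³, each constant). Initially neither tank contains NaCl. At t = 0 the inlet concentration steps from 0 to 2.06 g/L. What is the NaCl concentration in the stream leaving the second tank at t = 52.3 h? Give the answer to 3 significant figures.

Time constants: τᵢ = Vᵢ/Q for each well-mixed tank.
τ₁ = 42.5/1.62 = 26.235 h; τ₂ = 8.10/1.62 = 5.0000 h.
Solving the cascade with C₁(0)=C₂(0)=0 gives C₂(t) = C_in[1 − (τ₁ e^(−t/τ₁) − τ₂ e^(−t/τ₂))/(τ₁ − τ₂)].
At t = 52.3: e^(−t/τ₁) = 0.13621, e^(−t/τ₂) = 2.8660e-05.
C₂ = 2.06·[1 − (26.235·0.13621 − 5.0000·2.8660e-05)/(21.235)] = 2.06·0.83172 = 1.7133 g/L.

1.71 g/L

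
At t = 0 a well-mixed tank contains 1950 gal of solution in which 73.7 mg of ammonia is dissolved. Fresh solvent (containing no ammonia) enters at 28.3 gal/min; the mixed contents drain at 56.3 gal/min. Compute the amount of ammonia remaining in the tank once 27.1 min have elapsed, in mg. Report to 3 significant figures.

27.4 mg

Let m(t) be the amount of ammonia. Volume: V(t) = V₀ + (Q_in − Q_out) t = 1950 − 28.000 t; V(27.1) = 1191.2 gal.
Solute balance: dm/dt = 0 − Q_out C = −Q_out m/V(t).
dm/m = −Q_out dt/(V₀ − 28.000 t); integrating gives ln(m/m₀) = −(Q_out/(Q_in−Q_out)) ln(V/V₀).
m = m₀ (V₀/V)^(Q_out/(Q_in−Q_out)) = 73.7 × (1950/1191.2)^(-2.0107) = 27.357 mg.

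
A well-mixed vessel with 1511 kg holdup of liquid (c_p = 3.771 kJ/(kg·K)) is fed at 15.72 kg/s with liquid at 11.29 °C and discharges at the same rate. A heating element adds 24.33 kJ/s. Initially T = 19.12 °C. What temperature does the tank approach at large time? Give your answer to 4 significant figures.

11.70 °C

M c_p dT/dt = ṁ c_p (T_in − T) + Q̇.
At steady state dT/dt = 0 ⇒ T_ss = T_in + Q̇/(ṁ c_p) = 11.29 + 24.33/(15.72·3.771) = 11.7004 °C.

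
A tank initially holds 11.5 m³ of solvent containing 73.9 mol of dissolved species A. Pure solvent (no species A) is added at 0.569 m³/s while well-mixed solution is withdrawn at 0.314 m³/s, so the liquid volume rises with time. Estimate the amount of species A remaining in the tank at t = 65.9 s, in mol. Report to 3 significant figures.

24.4 mol

Let m(t) be the amount of species A. Volume: V(t) = V₀ + (Q_in − Q_out) t = 11.5 + 0.25500 t; V(65.9) = 28.304 m³.
No species A enters, so dm/dt = −Q_out · (m/V).
Separate: dm/m = −Q_out dt/V(t) ⇒ ln(m/m₀) = −(Q_out/(Q_in−Q_out)) ln(V/V₀).
m = m₀ (V₀/V)^(Q_out/(Q_in−Q_out)) = 73.9 × (11.5/28.304)^(1.2314) = 24.377 mol.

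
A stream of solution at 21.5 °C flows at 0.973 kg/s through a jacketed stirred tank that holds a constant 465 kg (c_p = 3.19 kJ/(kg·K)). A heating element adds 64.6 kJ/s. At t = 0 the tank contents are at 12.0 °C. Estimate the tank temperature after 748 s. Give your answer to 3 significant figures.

36.0 °C

M c_p dT/dt = ṁ c_p (T_in − T) + Q̇.
τ = M/ṁ = 477.90 s; T_ss = T_in + Q̇/(ṁ c_p) = 21.5 + 64.6/(0.973·3.19) = 42.313 °C.
T approaches T_ss exponentially: T(t) = T_ss + (T₀ − T_ss) e^(−t/τ).
T(748) = 42.313 + (-30.313)·e^(−748/477.90) = 42.313 + (-30.313)·0.20905 = 35.976 °C.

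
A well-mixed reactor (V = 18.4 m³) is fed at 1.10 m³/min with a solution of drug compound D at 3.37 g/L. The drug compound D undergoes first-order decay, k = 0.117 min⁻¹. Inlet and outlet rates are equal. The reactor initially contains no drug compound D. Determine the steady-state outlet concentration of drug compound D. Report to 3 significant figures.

Species balance: V dC/dt = Q C_in − Q C − k V C.
At steady state: 0 = Q C_in − (Q + kV) C_ss, so C_ss = Q C_in/(Q + kV).
C_ss = 1.10·3.37/(1.10 + 0.117·18.4) = 3.7070/3.2528 = 1.1396 g/L.

1.14 g/L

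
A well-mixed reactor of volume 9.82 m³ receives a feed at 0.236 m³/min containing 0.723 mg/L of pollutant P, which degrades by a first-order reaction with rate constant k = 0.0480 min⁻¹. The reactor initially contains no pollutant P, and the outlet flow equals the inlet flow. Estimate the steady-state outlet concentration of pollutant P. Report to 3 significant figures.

Species balance: V dC/dt = Q C_in − Q C − k V C.
Steady state (dC/dt = 0): C_ss = Q C_in/(Q + kV) = C_in/(1 + kV/Q).
C_ss = 0.236·0.723/(0.236 + 0.0480·9.82) = 0.17063/0.70736 = 0.24122 mg/L.

0.241 mg/L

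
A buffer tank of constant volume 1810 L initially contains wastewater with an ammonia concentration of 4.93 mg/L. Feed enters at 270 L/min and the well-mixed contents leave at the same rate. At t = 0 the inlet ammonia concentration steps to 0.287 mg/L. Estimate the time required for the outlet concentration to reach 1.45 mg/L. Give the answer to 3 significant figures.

9.28 min

Species balance: V dC/dt = Q(C_in − C) ⇒ τ = V/Q = 6.7037 min.
C(t) = C_in + (C₀ − C_in) e^(−t/τ). Set C = 1.45 and solve for t:
e^(−t/τ) = (C − C_in)/(C₀ − C_in) = (1.45 − 0.287)/(4.93 − 0.287) = 0.25048
t = −τ ln(…) = 6.7037 × 1.3844 = 9.2803 min.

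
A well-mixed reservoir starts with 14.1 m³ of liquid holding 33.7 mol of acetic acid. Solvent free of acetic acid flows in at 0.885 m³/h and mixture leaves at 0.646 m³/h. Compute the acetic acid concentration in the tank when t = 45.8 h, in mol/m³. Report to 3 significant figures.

0.285 mol/m³

Let m(t) be the amount of acetic acid. Volume: V(t) = V₀ + (Q_in − Q_out) t = 14.1 + 0.23900 t; V(45.8) = 25.046 m³.
No acetic acid enters, so dm/dt = −Q_out · (m/V).
Separate: dm/m = −Q_out dt/V(t) ⇒ ln(m/m₀) = −(Q_out/(Q_in−Q_out)) ln(V/V₀).
m = m₀ (V₀/V)^(Q_out/(Q_in−Q_out)) = 33.7 × (14.1/25.046)^(2.7029) = 7.1316 mol.
C = m/V = 7.1316/25.046 = 0.28474 mol/m³.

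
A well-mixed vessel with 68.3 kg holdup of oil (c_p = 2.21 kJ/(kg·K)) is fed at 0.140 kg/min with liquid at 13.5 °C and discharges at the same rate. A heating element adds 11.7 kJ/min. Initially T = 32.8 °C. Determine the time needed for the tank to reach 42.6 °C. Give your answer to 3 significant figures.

368 min

M c_p dT/dt = ṁ c_p (T_in − T) + Q̇.
τ = M/ṁ = 487.86 min; T_ss = T_in + Q̇/(ṁ c_p) = 51.315 °C.
T(t) = T_ss + (T₀ − T_ss) e^(−t/τ). Set T = 42.6:
e^(−t/τ) = (42.6 − 51.315)/(32.8 − 51.315) = 0.47070
t = −487.86 · ln(0.47070) = 367.61 min.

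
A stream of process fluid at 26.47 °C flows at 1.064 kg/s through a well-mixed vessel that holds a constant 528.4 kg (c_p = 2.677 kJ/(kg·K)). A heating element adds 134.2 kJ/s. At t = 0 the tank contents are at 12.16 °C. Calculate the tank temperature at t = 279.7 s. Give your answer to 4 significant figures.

38.61 °C

Unsteady energy balance on the tank contents: M c_p dT/dt = ṁ c_p (T_in − T) + 134.2.
τ = M/ṁ = 496.617 s; T_ss = T_in + Q̇/(ṁ c_p) = 26.47 + 134.2/(1.064·2.677) = 73.5854 °C.
This is linear first-order; T(t) = T_ss + (T₀ − T_ss) e^(−t/τ).
T(279.7) = 73.5854 + (-61.4254)·e^(−279.7/496.617) = 73.5854 + (-61.4254)·0.569378 = 38.6111 °C.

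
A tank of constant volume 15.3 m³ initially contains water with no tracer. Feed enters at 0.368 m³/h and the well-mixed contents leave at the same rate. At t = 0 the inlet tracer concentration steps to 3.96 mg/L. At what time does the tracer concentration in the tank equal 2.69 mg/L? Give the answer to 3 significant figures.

47.3 h

Mass balance on the solute (V constant): V dC/dt = Q(C_in − C), so τ = V/Q = 41.576 h.
C(t) = C_in + (C₀ − C_in) e^(−t/τ). Set C = 2.69 and solve for t:
e^(−t/τ) = (C − C_in)/(C₀ − C_in) = (2.69 − 3.96)/(0 − 3.96) = 0.32071
t = −τ ln(…) = 41.576 × 1.1372 = 47.281 h.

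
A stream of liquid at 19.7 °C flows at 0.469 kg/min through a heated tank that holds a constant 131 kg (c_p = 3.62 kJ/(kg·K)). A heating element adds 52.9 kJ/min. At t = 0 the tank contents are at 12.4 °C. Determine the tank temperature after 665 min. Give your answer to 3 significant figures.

47.3 °C

M c_p dT/dt = ṁ c_p (T_in − T) + Q̇.
τ = M/ṁ = 279.32 min; T_ss = T_in + Q̇/(ṁ c_p) = 19.7 + 52.9/(0.469·3.62) = 50.858 °C.
Solution: T(t) = T_ss + (T₀ − T_ss) e^(−t/τ).
T(665) = 50.858 + (-38.458)·e^(−665/279.32) = 50.858 + (-38.458)·0.092476 = 47.302 °C.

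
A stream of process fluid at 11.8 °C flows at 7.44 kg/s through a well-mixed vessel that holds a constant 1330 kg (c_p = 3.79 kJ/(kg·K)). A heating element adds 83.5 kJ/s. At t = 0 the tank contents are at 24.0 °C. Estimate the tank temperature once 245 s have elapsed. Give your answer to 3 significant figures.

Heat balance on the well-mixed liquid: M c_p dT/dt = ṁ c_p (T_in − T) + 83.5.
Rearrange: dT/dt = (T_ss − T)/τ with τ = M/ṁ = 178.76 s and T_ss = T_in + Q̇/(ṁ c_p) = 14.761 °C.
Integrating: T(t) = T_ss + (T₀ − T_ss) e^(−t/τ).
T(245) = 14.761 + (9.2388)·e^(−245/178.76) = 14.761 + (9.2388)·0.25397 = 17.108 °C.

17.1 °C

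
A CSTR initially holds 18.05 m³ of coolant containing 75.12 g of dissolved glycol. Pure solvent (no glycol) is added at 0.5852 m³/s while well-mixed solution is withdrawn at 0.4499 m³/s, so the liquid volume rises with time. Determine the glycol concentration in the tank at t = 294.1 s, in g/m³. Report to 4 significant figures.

0.02702 g/m³

Total volume: dV/dt = Q_in − Q_out = 0.135300 m³/s, so V(t) = 18.05 + 0.135300 t and V(294.1) = 57.8417 m³.
No glycol enters, so dm/dt = −Q_out · (m/V).
Separate: dm/m = −Q_out dt/V(t) ⇒ ln(m/m₀) = −(Q_out/(Q_in−Q_out)) ln(V/V₀).
m = m₀ (V₀/V)^(Q_out/(Q_in−Q_out)) = 75.12 × (18.05/57.8417)^(3.32520) = 1.56310 g.
C = m/V = 1.56310/57.8417 = 0.0270238 g/m³.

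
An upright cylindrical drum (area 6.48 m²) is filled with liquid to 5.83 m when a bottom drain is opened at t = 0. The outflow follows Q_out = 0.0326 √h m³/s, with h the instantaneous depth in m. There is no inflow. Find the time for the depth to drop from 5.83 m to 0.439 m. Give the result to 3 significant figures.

A dh/dt = −Q_out = −0.0326 √h.
∫ h^(−1/2) dh = −(0.0326/A) ∫ dt, giving 2√h = 2√h₀ − (0.0326/A) t.
t = 2A(√h₀ − √h)/0.0326 = 2·6.48·(√5.83 − √0.439)/0.0326
  = 12.960 × (2.4145 − 0.66257) / 0.0326 = 696.49 s.

696 s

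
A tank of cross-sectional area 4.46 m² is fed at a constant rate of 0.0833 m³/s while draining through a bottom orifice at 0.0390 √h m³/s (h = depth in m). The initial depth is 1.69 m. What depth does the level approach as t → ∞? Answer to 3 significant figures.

Level balance: A dh/dt = 0.0833 − 0.0390 √h. Setting dh/dt = 0:
Q_in = 0.0390 √h_ss ⇒ √h_ss = 0.0833/0.0390 = 2.1359.
h_ss = 2.1359² = 4.5621 m. (Since h₀ = 1.69 m < h_ss, the level will rise toward this value.)

4.56 m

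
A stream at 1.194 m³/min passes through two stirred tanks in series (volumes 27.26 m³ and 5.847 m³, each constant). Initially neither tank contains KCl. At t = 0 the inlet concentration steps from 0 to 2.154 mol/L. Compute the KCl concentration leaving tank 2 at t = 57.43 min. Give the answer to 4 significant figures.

Time constants: τᵢ = Vᵢ/Q for each well-mixed tank.
τ₁ = 27.26/1.194 = 22.8308 min; τ₂ = 5.847/1.194 = 4.89698 min.
Solving the cascade with C₁(0)=C₂(0)=0 gives C₂(t) = C_in[1 − (τ₁ e^(−t/τ₁) − τ₂ e^(−t/τ₂))/(τ₁ − τ₂)].
At t = 57.43: e^(−t/τ₁) = 0.0808258, e^(−t/τ₂) = 8.06784e-06.
C₂ = 2.154·[1 − (22.8308·0.0808258 − 4.89698·8.06784e-06)/(17.9338)] = 2.154·0.897106 = 1.93237 mol/L.

1.932 mol/L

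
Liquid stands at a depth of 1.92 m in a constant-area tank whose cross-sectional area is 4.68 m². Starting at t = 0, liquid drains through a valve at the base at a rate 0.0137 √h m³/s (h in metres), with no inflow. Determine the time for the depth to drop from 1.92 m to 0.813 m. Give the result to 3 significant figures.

With no inflow, A dh/dt = −0.0137 √h.
∫ h^(−1/2) dh = −(0.0137/A) ∫ dt, giving 2√h = 2√h₀ − (0.0137/A) t.
t = 2A(√h₀ − √h)/0.0137 = 2·4.68·(√1.92 − √0.813)/0.0137
  = 9.3600 × (1.3856 − 0.90167) / 0.0137 = 330.66 s.

331 s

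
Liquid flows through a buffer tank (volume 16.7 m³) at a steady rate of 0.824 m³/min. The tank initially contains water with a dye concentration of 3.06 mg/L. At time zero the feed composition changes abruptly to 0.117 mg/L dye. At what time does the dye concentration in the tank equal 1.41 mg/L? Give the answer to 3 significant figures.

Transient balance on the dissolved component: V dC/dt = Q(C_in − C), so τ = V/Q = 20.267 min.
C(t) = C_in + (C₀ − C_in) e^(−t/τ). Set C = 1.41 and solve for t:
e^(−t/τ) = (C − C_in)/(C₀ − C_in) = (1.41 − 0.117)/(3.06 − 0.117) = 0.43935
t = −τ ln(…) = 20.267 × 0.82246 = 16.669 min.

16.7 min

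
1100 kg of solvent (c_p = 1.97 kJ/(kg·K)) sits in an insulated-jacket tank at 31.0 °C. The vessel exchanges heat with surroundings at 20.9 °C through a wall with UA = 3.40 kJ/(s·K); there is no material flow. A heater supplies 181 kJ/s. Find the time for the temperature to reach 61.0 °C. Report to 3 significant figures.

M c_p dT/dt = −UA(T − T_amb) + Q̇.
τ = M c_p/UA = 637.35 s; T_ss = T_amb + Q̇/UA = 20.9 + 181/3.40 = 74.135 °C.
T(t) = T_ss + (T₀ − T_ss)e^(−t/τ); set T = 61.0:
t = −τ ln[(T − T_ss)/(T₀ − T_ss)] = −637.35 · ln(0.30451) = 757.84 s.

758 s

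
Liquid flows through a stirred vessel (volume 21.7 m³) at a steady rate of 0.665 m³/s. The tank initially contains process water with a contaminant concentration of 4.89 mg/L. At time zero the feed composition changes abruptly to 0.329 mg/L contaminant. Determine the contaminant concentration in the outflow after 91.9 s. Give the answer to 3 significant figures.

0.602 mg/L

Species balance on the tank: V dC/dt = Q(C_in − C).
Rewrite as dC/dt + C/τ = C_in/τ, τ = V/Q = 32.632 s.
Integrating: C(t) = C_in + (C₀ − C_in) e^(−t/τ).
C(91.9) = 0.329 + (4.89 − 0.329)·e^(−91.9/32.632) = 0.329 + (4.5610)·0.059827 = 0.60187 mg/L.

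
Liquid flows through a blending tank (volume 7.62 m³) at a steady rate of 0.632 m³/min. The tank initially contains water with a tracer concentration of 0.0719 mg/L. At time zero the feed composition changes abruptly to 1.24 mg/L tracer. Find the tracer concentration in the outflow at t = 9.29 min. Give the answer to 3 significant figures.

Accumulation = in − out for the solute gives V dC/dt = Q(C_in − C).
Rewrite as dC/dt + C/τ = C_in/τ, τ = V/Q = 12.057 min.
Integrating: C(t) = C_in + (C₀ − C_in) e^(−t/τ).
C(9.29) = 1.24 + (0.0719 − 1.24)·e^(−9.29/12.057) = 1.24 + (-1.1681)·0.46278 = 0.69943 mg/L.

0.699 mg/L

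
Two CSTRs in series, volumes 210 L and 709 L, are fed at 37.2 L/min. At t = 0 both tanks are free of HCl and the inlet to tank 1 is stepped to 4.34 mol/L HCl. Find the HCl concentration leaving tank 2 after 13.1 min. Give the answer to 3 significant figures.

Time constants: τᵢ = Vᵢ/Q for each well-mixed tank.
τ₁ = 210/37.2 = 5.6452 min; τ₂ = 709/37.2 = 19.059 min.
Solving the cascade with C₁(0)=C₂(0)=0 gives C₂(t) = C_in[1 − (τ₁ e^(−t/τ₁) − τ₂ e^(−t/τ₂))/(τ₁ − τ₂)].
At t = 13.1: e^(−t/τ₁) = 0.098217, e^(−t/τ₂) = 0.50291.
C₂ = 4.34·[1 − (5.6452·0.098217 − 19.059·0.50291)/(-13.414)] = 4.34·0.32677 = 1.4182 mol/L.

1.42 mol/L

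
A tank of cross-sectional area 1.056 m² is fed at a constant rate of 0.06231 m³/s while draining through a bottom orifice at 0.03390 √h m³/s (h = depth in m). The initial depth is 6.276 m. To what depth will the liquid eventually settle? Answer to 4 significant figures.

3.378 m

Volume balance on the tank: A dh/dt = Q_in − 0.03390 √h. At steady state dh/dt = 0:
Q_in = 0.03390 √h_ss ⇒ √h_ss = 0.06231/0.03390 = 1.83805.
h_ss = 1.83805² = 3.37844 m. (Since h₀ = 6.276 m > h_ss, the level will fall toward this value.)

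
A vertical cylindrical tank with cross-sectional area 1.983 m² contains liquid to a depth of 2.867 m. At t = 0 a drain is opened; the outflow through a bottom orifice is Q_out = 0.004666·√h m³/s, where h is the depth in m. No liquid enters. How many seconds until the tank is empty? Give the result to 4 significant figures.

1439 s

With no inflow, A dh/dt = −0.004666 √h.
∫ h^(−1/2) dh = −(0.004666/A) ∫ dt, giving 2√h = 2√h₀ − (0.004666/A) t.
Set h = 0: 2√h₀ = (0.004666/A) t_empty ⇒ t_empty = 2A√h₀/0.004666.
t_empty = 2·1.983·√2.867/0.004666 = 3.96600·1.69322/0.004666 = 1439.20 s.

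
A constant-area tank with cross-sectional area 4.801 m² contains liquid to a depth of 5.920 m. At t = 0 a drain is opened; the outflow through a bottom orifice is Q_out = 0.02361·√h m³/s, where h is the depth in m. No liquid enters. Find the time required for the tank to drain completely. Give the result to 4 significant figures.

Accumulation of liquid (constant cross-section A): A dh/dt = −0.02361 √h.
This is separable: 2 d(√h)/dt = −0.02361/A, so √h = √h₀ − (0.02361/(2A)) t.
Tank is empty when √h = 0: t_empty = 2A√h₀/0.02361.
t_empty = 2·4.801·√5.920/0.02361 = 9.60200·2.43311/0.02361 = 989.525 s.

989.5 s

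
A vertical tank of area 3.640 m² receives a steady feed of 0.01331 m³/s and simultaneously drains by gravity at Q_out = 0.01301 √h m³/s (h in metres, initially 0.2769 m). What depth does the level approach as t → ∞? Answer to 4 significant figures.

A dh/dt = Q_in − 0.01301 √h. Steady state requires inflow = outflow:
Q_in = 0.01301 √h_ss ⇒ √h_ss = 0.01331/0.01301 = 1.02306.
h_ss = 1.02306² = 1.04665 m. (Since h₀ = 0.2769 m < h_ss, the level will rise toward this value.)

1.047 m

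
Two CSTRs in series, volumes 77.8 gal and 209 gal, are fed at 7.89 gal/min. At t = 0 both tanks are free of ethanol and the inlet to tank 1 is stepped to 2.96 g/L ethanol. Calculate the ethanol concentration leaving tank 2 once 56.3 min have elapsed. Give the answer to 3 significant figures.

2.40 g/L

Species balance on tank i: dCᵢ/dt = (Cᵢ₋₁ − Cᵢ)/τᵢ with τᵢ = Vᵢ/Q.
τ₁ = 77.8/7.89 = 9.8606 min; τ₂ = 209/7.89 = 26.489 min.
Solving the cascade with C₁(0)=C₂(0)=0 gives C₂(t) = C_in[1 − (τ₁ e^(−t/τ₁) − τ₂ e^(−t/τ₂))/(τ₁ − τ₂)].
At t = 56.3: e^(−t/τ₁) = 0.0033140, e^(−t/τ₂) = 0.11939.
C₂ = 2.96·[1 − (9.8606·0.0033140 − 26.489·0.11939)/(-16.629)] = 2.96·0.81178 = 2.4029 g/L.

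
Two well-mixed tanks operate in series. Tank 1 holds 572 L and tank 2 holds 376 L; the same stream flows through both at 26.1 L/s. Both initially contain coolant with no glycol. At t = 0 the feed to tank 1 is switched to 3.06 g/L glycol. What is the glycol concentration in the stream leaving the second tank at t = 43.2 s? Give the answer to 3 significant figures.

Time constants: τᵢ = Vᵢ/Q for each well-mixed tank.
τ₁ = 572/26.1 = 21.916 s; τ₂ = 376/26.1 = 14.406 s.
Solving the cascade with C₁(0)=C₂(0)=0 gives C₂(t) = C_in[1 − (τ₁ e^(−t/τ₁) − τ₂ e^(−t/τ₂))/(τ₁ − τ₂)].
At t = 43.2: e^(−t/τ₁) = 0.13929, e^(−t/τ₂) = 0.049851.
C₂ = 3.06·[1 − (21.916·0.13929 − 14.406·0.049851)/(7.5096)] = 3.06·0.68913 = 2.1087 g/L.

2.11 g/L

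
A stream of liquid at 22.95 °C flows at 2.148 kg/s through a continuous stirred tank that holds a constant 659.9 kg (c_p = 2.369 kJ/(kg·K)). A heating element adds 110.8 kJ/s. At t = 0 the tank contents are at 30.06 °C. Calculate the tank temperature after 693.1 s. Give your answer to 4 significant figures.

43.19 °C

Unsteady energy balance on the tank contents: M c_p dT/dt = ṁ c_p (T_in − T) + 110.8.
Rearrange: dT/dt = (T_ss − T)/τ with τ = M/ṁ = 307.216 s and T_ss = T_in + Q̇/(ṁ c_p) = 44.7241 °C.
Integrating: T(t) = T_ss + (T₀ − T_ss) e^(−t/τ).
T(693.1) = 44.7241 + (-14.6641)·e^(−693.1/307.216) = 44.7241 + (-14.6641)·0.104762 = 43.1879 °C.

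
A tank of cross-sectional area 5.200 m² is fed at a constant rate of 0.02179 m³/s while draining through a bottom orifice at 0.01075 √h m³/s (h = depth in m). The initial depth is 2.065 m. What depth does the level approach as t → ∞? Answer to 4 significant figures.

4.109 m

Mass balance (ρ constant): A dh/dt = Q_in − 0.01075 √h. At steady state dh/dt = 0:
Q_in = 0.01075 √h_ss ⇒ √h_ss = 0.02179/0.01075 = 2.02698.
h_ss = 2.02698² = 4.10863 m. (Since h₀ = 2.065 m < h_ss, the level will rise toward this value.)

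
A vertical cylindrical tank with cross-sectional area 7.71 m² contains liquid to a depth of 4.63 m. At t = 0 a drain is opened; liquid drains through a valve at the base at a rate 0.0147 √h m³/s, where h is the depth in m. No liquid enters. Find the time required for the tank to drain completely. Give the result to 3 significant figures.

A dh/dt = −Q_out = −0.0147 √h.
This is separable: 2 d(√h)/dt = −0.0147/A, so √h = √h₀ − (0.0147/(2A)) t.
Set h = 0: 2√h₀ = (0.0147/A) t_empty ⇒ t_empty = 2A√h₀/0.0147.
t_empty = 2·7.71·√4.63/0.0147 = 15.420·2.1517/0.0147 = 2257.1 s.

2260 s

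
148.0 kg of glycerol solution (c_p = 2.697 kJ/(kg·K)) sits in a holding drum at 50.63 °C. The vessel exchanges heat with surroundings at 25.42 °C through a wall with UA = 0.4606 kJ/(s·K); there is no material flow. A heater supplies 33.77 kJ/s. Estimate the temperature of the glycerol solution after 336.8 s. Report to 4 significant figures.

Lumped-capacitance energy balance: M c_p dT/dt = UA(T_amb − T) + Q̇.
dT/dt = (T_ss − T)/τ with T_ss = T_amb + Q̇/UA = 25.42 + 33.77/0.4606 = 98.7374 °C, τ = M c_p/UA = 148.0·2.697/0.4606 = 866.600 s.
Integrating: T(t) = T_ss + (T₀ − T_ss) e^(−t/τ).
T(336.8) = 98.7374 + (-48.1074)·0.677975 = 66.1218 °C.

66.12 °C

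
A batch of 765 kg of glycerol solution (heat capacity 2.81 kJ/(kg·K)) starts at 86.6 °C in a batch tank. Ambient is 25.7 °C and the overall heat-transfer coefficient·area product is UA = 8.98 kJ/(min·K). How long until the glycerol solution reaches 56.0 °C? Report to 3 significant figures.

Unsteady energy balance on the tank contents: M c_p dT/dt = −UA(T − T_amb).
τ = M c_p/UA = 239.38 min; T_ss = T_amb = 25.700 °C.
T(t) = T_ss + (T₀ − T_ss)e^(−t/τ); set T = 56.0:
t = −τ ln[(T − T_ss)/(T₀ − T_ss)] = −239.38 · ln(0.49754) = 167.11 min.

167 min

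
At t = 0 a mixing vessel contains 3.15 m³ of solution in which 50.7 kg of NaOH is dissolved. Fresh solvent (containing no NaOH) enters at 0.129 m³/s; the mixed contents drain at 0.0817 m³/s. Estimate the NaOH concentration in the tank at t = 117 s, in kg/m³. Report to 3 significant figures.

Let m(t) be the amount of NaOH. Volume: V(t) = V₀ + (Q_in − Q_out) t = 3.15 + 0.047300 t; V(117) = 8.6841 m³.
Solute balance: dm/dt = 0 − Q_out C = −Q_out m/V(t).
Separate: dm/m = −Q_out dt/V(t) ⇒ ln(m/m₀) = −(Q_out/(Q_in−Q_out)) ln(V/V₀).
m = m₀ (V₀/V)^(Q_out/(Q_in−Q_out)) = 50.7 × (3.15/8.6841)^(1.7273) = 8.7961 kg.
C = m/V = 8.7961/8.6841 = 1.0129 kg/m³.

1.01 kg/m³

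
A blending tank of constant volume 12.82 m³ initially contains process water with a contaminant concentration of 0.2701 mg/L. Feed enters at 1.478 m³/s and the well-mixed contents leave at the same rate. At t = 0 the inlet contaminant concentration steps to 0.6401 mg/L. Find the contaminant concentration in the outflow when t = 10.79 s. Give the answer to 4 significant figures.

0.5335 mg/L

Unsteady species balance (constant V, well mixed): V dC/dt = Q(C_in − C).
Time constant τ = V/Q = 12.82/1.478 = 8.67388 s.
This is linear first-order; C(t) = C_in + (C₀ − C_in) e^(−t/τ).
C(10.79) = 0.6401 + (0.2701 − 0.6401)·e^(−10.79/8.67388) = 0.6401 + (-0.370000)·0.288239 = 0.533451 mg/L.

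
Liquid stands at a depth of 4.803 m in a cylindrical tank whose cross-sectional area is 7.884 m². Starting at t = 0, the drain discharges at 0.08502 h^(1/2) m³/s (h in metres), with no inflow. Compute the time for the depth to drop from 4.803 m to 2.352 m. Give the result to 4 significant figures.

122.0 s

A dh/dt = −Q_out = −0.08502 √h.
∫ h^(−1/2) dh = −(0.08502/A) ∫ dt, giving 2√h = 2√h₀ − (0.08502/A) t.
t = 2A(√h₀ − √h)/0.08502 = 2·7.884·(√4.803 − √2.352)/0.08502
  = 15.7680 × (2.19157 − 1.53362) / 0.08502 = 122.025 s.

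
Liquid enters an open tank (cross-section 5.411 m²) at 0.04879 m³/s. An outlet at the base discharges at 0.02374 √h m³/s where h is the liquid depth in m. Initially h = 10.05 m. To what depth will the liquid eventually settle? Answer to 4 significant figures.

4.224 m

A dh/dt = Q_in − 0.02374 √h. Steady state requires inflow = outflow:
Q_in = 0.02374 √h_ss ⇒ √h_ss = 0.04879/0.02374 = 2.05518.
h_ss = 2.05518² = 4.22377 m. (Since h₀ = 10.05 m > h_ss, the level will fall toward this value.)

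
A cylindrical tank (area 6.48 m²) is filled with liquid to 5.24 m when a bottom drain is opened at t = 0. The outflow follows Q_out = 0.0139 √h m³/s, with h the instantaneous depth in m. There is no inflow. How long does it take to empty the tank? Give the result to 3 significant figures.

With no inflow, A dh/dt = −0.0139 √h.
Separate and integrate: 2(√h − √h₀) = −(0.0139/A) t.
Set h = 0: 2√h₀ = (0.0139/A) t_empty ⇒ t_empty = 2A√h₀/0.0139.
t_empty = 2·6.48·√5.24/0.0139 = 12.960·2.2891/0.0139 = 2134.3 s.

2130 s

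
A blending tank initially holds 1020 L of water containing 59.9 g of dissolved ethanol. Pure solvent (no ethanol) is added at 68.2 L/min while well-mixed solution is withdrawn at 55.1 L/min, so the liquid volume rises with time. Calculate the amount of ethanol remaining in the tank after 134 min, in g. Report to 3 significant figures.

Total volume: dV/dt = Q_in − Q_out = 13.100 L/min, so V(t) = 1020 + 13.100 t and V(134) = 2775.4 L.
No ethanol enters, so dm/dt = −Q_out · (m/V).
dm/m = −Q_out dt/(V₀ + 13.100 t); integrating gives ln(m/m₀) = −(Q_out/(Q_in−Q_out)) ln(V/V₀).
m = m₀ (V₀/V)^(Q_out/(Q_in−Q_out)) = 59.9 × (1020/2775.4)^(4.2061) = 0.88905 g.

0.889 g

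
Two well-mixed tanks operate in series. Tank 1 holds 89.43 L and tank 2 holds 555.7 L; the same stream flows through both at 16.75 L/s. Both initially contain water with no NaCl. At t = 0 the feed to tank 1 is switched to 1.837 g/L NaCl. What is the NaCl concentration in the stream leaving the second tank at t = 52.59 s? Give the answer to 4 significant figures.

Species balance on tank i: dCᵢ/dt = (Cᵢ₋₁ − Cᵢ)/τᵢ with τᵢ = Vᵢ/Q.
τ₁ = 89.43/16.75 = 5.33910 s; τ₂ = 555.7/16.75 = 33.1761 s.
Tank 1: C₁ = C_in(1 − e^(−t/τ₁)). Tank 2 (τ₁ ≠ τ₂): C₂ = C_in[1 − (τ₁ e^(−t/τ₁) − τ₂ e^(−t/τ₂))/(τ₁ − τ₂)].
At t = 52.59: e^(−t/τ₁) = 5.27490e-05, e^(−t/τ₂) = 0.204912.
C₂ = 1.837·[1 − (5.33910·5.27490e-05 − 33.1761·0.204912)/(-27.8370)] = 1.837·0.755797 = 1.38840 g/L.

1.388 g/L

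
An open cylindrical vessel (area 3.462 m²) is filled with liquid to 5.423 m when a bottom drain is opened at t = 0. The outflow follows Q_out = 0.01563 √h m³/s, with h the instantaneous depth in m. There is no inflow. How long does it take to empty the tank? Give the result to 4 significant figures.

A dh/dt = −Q_out = −0.01563 √h.
∫ h^(−1/2) dh = −(0.01563/A) ∫ dt, giving 2√h = 2√h₀ − (0.01563/A) t.
Tank is empty when √h = 0: t_empty = 2A√h₀/0.01563.
t_empty = 2·3.462·√5.423/0.01563 = 6.92400·2.32873/0.01563 = 1031.62 s.

1032 s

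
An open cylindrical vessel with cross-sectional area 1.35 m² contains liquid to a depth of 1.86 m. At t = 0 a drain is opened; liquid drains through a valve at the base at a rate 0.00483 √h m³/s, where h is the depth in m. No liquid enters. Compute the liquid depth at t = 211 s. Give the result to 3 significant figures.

With no inflow, A dh/dt = −0.00483 √h.
∫ h^(−1/2) dh = −(0.00483/A) ∫ dt, giving 2√h = 2√h₀ − (0.00483/A) t.
√h = √1.86 − 0.00483·211/(2·1.35) = 1.3638 − 0.37746 = 0.98636.
h = 0.98636² = 0.97291 m.

0.973 m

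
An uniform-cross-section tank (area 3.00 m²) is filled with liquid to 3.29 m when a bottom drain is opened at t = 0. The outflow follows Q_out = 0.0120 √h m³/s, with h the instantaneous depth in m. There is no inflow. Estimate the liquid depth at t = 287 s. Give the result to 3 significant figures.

Volume balance on the tank: A dh/dt = −0.0120 √h.
Separate and integrate: 2(√h − √h₀) = −(0.0120/A) t.
√h = √3.29 − 0.0120·287/(2·3.00) = 1.8138 − 0.57400 = 1.2398.
h = 1.2398² = 1.5372 m.

1.54 m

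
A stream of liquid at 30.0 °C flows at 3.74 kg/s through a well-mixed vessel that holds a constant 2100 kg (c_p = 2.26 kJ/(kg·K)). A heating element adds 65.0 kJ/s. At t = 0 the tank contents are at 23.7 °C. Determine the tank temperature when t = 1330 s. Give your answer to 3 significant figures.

Unsteady energy balance on the tank contents: M c_p dT/dt = ṁ c_p (T_in − T) + 65.0.
Rearrange: dT/dt = (T_ss − T)/τ with τ = M/ṁ = 561.50 s and T_ss = T_in + Q̇/(ṁ c_p) = 37.690 °C.
This is linear first-order; T(t) = T_ss + (T₀ − T_ss) e^(−t/τ).
T(1330) = 37.690 + (-13.990)·e^(−1330/561.50) = 37.690 + (-13.990)·0.093605 = 36.381 °C.

36.4 °C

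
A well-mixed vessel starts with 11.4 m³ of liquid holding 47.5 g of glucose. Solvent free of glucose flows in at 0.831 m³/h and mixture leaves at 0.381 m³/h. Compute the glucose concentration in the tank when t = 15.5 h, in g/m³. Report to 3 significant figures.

1.73 g/m³

Let m(t) be the amount of glucose. Volume: V(t) = V₀ + (Q_in − Q_out) t = 11.4 + 0.45000 t; V(15.5) = 18.375 m³.
Solute balance: dm/dt = 0 − Q_out C = −Q_out m/V(t).
dm/m = −Q_out dt/(V₀ + 0.45000 t); integrating gives ln(m/m₀) = −(Q_out/(Q_in−Q_out)) ln(V/V₀).
m = m₀ (V₀/V)^(Q_out/(Q_in−Q_out)) = 47.5 × (11.4/18.375)^(0.84667) = 31.707 g.
C = m/V = 31.707/18.375 = 1.7256 g/m³.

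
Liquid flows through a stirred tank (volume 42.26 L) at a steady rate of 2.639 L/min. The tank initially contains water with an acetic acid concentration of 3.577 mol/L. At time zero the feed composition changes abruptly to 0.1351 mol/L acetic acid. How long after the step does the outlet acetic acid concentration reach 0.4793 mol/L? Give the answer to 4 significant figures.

Accumulation = in − out for the solute gives V dC/dt = Q(C_in − C), so τ = V/Q = 16.0136 min.
C(t) = C_in + (C₀ − C_in) e^(−t/τ). Set C = 0.4793 and solve for t:
e^(−t/τ) = (C − C_in)/(C₀ − C_in) = (0.4793 − 0.1351)/(3.577 − 0.1351) = 0.100003
t = −τ ln(…) = 16.0136 × 2.30256 = 36.8723 min.

36.87 min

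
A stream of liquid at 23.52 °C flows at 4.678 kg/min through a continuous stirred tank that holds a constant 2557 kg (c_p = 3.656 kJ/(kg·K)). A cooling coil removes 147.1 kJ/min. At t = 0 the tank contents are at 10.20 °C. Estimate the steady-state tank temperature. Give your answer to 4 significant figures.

14.92 °C

M c_p dT/dt = ṁ c_p (T_in − T) − Q̇.
At steady state dT/dt = 0 ⇒ T_ss = T_in − Q̇/(ṁ c_p) = 23.52 − 147.1/(4.678·3.656) = 14.9191 °C.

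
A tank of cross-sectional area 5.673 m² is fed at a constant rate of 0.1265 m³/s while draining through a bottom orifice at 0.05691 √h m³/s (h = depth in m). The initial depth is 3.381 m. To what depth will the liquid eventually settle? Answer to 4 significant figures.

4.941 m

Level balance: A dh/dt = 0.1265 − 0.05691 √h. Setting dh/dt = 0:
Q_in = 0.05691 √h_ss ⇒ √h_ss = 0.1265/0.05691 = 2.22281.
h_ss = 2.22281² = 4.94088 m. (Since h₀ = 3.381 m < h_ss, the level will rise toward this value.)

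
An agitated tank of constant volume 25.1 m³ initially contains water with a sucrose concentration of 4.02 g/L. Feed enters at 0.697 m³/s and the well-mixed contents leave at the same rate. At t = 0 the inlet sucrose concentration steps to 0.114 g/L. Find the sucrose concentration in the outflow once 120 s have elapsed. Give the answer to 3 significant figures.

Accumulation = in − out for the solute gives V dC/dt = Q(C_in − C).
Time constant τ = V/Q = 25.1/0.697 = 36.011 s.
Solution: C(t) = C_in + (C₀ − C_in) e^(−t/τ).
C(120) = 0.114 + (4.02 − 0.114)·e^(−120/36.011) = 0.114 + (3.9060)·0.035712 = 0.25349 g/L.

0.253 g/L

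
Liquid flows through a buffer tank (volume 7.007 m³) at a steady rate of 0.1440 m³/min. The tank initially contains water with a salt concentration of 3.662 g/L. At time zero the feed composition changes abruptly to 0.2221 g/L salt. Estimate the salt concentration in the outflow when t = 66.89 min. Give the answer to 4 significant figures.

1.092 g/L

Transient balance on the dissolved component: V dC/dt = Q(C_in − C).
So dC/dt = (C_in − C)/τ with τ = V/Q = 7.007/0.1440 = 48.6597 min.
Integrating: C(t) = C_in + (C₀ − C_in) e^(−t/τ).
C(66.89) = 0.2221 + (3.662 − 0.2221)·e^(−66.89/48.6597) = 0.2221 + (3.43990)·0.252929 = 1.09215 g/L.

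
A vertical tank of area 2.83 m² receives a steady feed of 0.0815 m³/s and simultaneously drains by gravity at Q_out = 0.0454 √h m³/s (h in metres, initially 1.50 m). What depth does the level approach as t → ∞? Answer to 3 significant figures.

Level balance: A dh/dt = 0.0815 − 0.0454 √h. Setting dh/dt = 0:
Q_in = 0.0454 √h_ss ⇒ √h_ss = 0.0815/0.0454 = 1.7952.
h_ss = 1.7952² = 3.2226 m. (Since h₀ = 1.50 m < h_ss, the level will rise toward this value.)

3.22 m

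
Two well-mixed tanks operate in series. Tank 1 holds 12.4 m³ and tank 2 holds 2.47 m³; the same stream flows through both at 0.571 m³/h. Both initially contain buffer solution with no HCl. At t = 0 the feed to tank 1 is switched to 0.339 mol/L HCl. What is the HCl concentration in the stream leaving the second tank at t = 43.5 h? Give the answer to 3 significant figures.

Species balance on tank i: dCᵢ/dt = (Cᵢ₋₁ − Cᵢ)/τᵢ with τᵢ = Vᵢ/Q.
τ₁ = 12.4/0.571 = 21.716 h; τ₂ = 2.47/0.571 = 4.3257 h.
Tank 1: C₁ = C_in(1 − e^(−t/τ₁)). Tank 2 (τ₁ ≠ τ₂): C₂ = C_in[1 − (τ₁ e^(−t/τ₁) − τ₂ e^(−t/τ₂))/(τ₁ − τ₂)].
At t = 43.5: e^(−t/τ₁) = 0.13492, e^(−t/τ₂) = 4.2924e-05.
C₂ = 0.339·[1 − (21.716·0.13492 − 4.3257·4.2924e-05)/(17.391)] = 0.339·0.83154 = 0.28189 mol/L.

0.282 mol/L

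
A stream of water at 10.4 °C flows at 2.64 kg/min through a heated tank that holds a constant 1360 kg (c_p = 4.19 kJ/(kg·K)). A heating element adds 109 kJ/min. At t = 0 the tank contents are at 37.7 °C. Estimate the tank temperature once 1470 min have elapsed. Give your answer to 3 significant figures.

M c_p dT/dt = ṁ c_p (T_in − T) + Q̇.
τ = M/ṁ = 515.15 min; T_ss = T_in + Q̇/(ṁ c_p) = 10.4 + 109/(2.64·4.19) = 20.254 °C.
This is linear first-order; T(t) = T_ss + (T₀ − T_ss) e^(−t/τ).
T(1470) = 20.254 + (17.446)·e^(−1470/515.15) = 20.254 + (17.446)·0.057641 = 21.260 °C.

21.3 °C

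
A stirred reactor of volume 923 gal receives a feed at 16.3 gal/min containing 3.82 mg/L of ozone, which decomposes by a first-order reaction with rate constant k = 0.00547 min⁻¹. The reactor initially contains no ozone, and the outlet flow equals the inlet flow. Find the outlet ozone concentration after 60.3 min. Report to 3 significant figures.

Accumulation = in − out − consumed: V dC/dt = Q C_in − Q C − k V C.
dC/dt = (Q/V) C_in − (Q/V + k) C; effective rate a = Q/V + k = 0.017660 + 0.00547 = 0.023130 min⁻¹.
C_ss = Q C_in/(Q + kV) = 2.9166 mg/L; C(t) = C_ss + (C₀ − C_ss) e^(−a t).
C(60.3) = 2.9166 + (-2.9166)·e^(−0.023130·60.3) = 2.9166 + (-2.9166)·0.24790 = 2.1936 mg/L.

2.19 mg/L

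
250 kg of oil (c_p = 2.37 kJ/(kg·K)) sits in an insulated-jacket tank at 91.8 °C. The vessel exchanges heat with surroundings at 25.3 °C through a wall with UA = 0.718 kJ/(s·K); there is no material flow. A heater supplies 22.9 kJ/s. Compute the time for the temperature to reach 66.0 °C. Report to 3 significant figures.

1130 s

Lumped-capacitance energy balance: M c_p dT/dt = UA(T_amb − T) + Q̇.
τ = M c_p/UA = 825.21 s; T_ss = T_amb + Q̇/UA = 25.3 + 22.9/0.718 = 57.194 °C.
T(t) = T_ss + (T₀ − T_ss)e^(−t/τ); set T = 66.0:
t = −τ ln[(T − T_ss)/(T₀ − T_ss)] = −825.21 · ln(0.25446) = 1129.4 s.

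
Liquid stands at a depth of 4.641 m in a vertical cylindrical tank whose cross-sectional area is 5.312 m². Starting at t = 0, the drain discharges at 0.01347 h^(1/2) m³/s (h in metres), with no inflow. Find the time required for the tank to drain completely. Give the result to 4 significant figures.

1699 s

With no inflow, A dh/dt = −0.01347 √h.
∫ h^(−1/2) dh = −(0.01347/A) ∫ dt, giving 2√h = 2√h₀ − (0.01347/A) t.
Set h = 0: 2√h₀ = (0.01347/A) t_empty ⇒ t_empty = 2A√h₀/0.01347.
t_empty = 2·5.312·√4.641/0.01347 = 10.6240·2.15430/0.01347 = 1699.13 s.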